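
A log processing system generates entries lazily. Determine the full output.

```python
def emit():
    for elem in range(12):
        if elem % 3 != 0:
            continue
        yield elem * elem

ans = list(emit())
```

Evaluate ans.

Step 1: Only yield elem**2 when elem is divisible by 3:
  elem=0: 0 % 3 == 0, yield 0**2 = 0
  elem=3: 3 % 3 == 0, yield 3**2 = 9
  elem=6: 6 % 3 == 0, yield 6**2 = 36
  elem=9: 9 % 3 == 0, yield 9**2 = 81
Therefore ans = [0, 9, 36, 81].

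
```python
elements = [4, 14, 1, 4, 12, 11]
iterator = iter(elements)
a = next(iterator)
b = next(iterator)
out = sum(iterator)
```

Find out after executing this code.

Step 1: Create iterator over [4, 14, 1, 4, 12, 11].
Step 2: a = next() = 4, b = next() = 14.
Step 3: sum() of remaining [1, 4, 12, 11] = 28.
Therefore out = 28.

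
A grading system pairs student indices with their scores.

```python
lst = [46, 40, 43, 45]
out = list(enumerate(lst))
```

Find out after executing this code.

Step 1: enumerate pairs each element with its index:
  (0, 46)
  (1, 40)
  (2, 43)
  (3, 45)
Therefore out = [(0, 46), (1, 40), (2, 43), (3, 45)].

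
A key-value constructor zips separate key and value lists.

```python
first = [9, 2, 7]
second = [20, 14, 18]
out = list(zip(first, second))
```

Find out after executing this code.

Step 1: zip pairs elements at same index:
  Index 0: (9, 20)
  Index 1: (2, 14)
  Index 2: (7, 18)
Therefore out = [(9, 20), (2, 14), (7, 18)].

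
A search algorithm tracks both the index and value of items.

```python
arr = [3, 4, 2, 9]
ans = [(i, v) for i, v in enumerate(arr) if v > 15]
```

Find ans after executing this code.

Step 1: Filter enumerate([3, 4, 2, 9]) keeping v > 15:
  (0, 3): 3 <= 15, excluded
  (1, 4): 4 <= 15, excluded
  (2, 2): 2 <= 15, excluded
  (3, 9): 9 <= 15, excluded
Therefore ans = [].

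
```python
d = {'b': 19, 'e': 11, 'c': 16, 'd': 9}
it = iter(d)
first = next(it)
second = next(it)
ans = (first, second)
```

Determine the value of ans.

Step 1: iter(d) iterates over keys: ['b', 'e', 'c', 'd'].
Step 2: first = next(it) = 'b', second = next(it) = 'e'.
Therefore ans = ('b', 'e').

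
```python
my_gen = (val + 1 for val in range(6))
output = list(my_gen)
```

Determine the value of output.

Step 1: For each val in range(6), compute val+1:
  val=0: 0+1 = 1
  val=1: 1+1 = 2
  val=2: 2+1 = 3
  val=3: 3+1 = 4
  val=4: 4+1 = 5
  val=5: 5+1 = 6
Therefore output = [1, 2, 3, 4, 5, 6].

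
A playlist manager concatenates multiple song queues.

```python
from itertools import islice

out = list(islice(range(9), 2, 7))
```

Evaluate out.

Step 1: islice(range(9), 2, 7) takes elements at indices [2, 7).
Step 2: Elements: [2, 3, 4, 5, 6].
Therefore out = [2, 3, 4, 5, 6].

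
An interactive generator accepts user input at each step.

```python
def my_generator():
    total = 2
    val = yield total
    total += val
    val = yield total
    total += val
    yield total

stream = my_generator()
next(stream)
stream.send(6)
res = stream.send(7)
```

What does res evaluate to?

Step 1: next() -> yield total=2.
Step 2: send(6) -> val=6, total = 2+6 = 8, yield 8.
Step 3: send(7) -> val=7, total = 8+7 = 15, yield 15.
Therefore res = 15.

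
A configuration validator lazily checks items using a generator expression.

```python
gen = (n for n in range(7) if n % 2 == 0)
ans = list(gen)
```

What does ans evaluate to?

Step 1: Filter range(7) keeping only even values:
  n=0: even, included
  n=1: odd, excluded
  n=2: even, included
  n=3: odd, excluded
  n=4: even, included
  n=5: odd, excluded
  n=6: even, included
Therefore ans = [0, 2, 4, 6].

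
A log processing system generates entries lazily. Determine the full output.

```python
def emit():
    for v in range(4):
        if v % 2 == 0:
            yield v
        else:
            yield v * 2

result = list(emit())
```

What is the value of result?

Step 1: For each v in range(4), yield v if even, else v*2:
  v=0 (even): yield 0
  v=1 (odd): yield 1*2 = 2
  v=2 (even): yield 2
  v=3 (odd): yield 3*2 = 6
Therefore result = [0, 2, 2, 6].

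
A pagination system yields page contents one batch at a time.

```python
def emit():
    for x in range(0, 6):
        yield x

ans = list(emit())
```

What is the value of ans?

Step 1: The generator yields each value from range(0, 6).
Step 2: list() consumes all yields: [0, 1, 2, 3, 4, 5].
Therefore ans = [0, 1, 2, 3, 4, 5].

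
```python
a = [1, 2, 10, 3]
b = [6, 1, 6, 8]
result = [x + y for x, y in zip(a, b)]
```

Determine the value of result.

Step 1: Add corresponding elements:
  1 + 6 = 7
  2 + 1 = 3
  10 + 6 = 16
  3 + 8 = 11
Therefore result = [7, 3, 16, 11].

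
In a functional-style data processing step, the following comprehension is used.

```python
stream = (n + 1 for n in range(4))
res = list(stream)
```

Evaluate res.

Step 1: For each n in range(4), compute n+1:
  n=0: 0+1 = 1
  n=1: 1+1 = 2
  n=2: 2+1 = 3
  n=3: 3+1 = 4
Therefore res = [1, 2, 3, 4].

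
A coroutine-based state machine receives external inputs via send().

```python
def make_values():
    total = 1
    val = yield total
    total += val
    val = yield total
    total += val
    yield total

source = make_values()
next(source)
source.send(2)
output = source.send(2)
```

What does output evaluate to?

Step 1: next() -> yield total=1.
Step 2: send(2) -> val=2, total = 1+2 = 3, yield 3.
Step 3: send(2) -> val=2, total = 3+2 = 5, yield 5.
Therefore output = 5.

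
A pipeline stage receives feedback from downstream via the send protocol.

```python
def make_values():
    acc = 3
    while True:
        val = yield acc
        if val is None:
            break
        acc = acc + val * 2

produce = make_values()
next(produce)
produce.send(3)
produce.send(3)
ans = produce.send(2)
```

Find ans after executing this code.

Step 1: next() -> yield acc=3.
Step 2: send(3) -> val=3, acc = 3 + 3*2 = 9, yield 9.
Step 3: send(3) -> val=3, acc = 9 + 3*2 = 15, yield 15.
Step 4: send(2) -> val=2, acc = 15 + 2*2 = 19, yield 19.
Therefore ans = 19.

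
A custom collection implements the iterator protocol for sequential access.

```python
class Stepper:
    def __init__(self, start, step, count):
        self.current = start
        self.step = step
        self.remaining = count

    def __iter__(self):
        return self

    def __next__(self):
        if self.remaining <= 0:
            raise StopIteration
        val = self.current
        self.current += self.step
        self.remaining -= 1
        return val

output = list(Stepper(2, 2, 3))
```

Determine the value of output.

Step 1: Stepper starts at 2, increments by 2, for 3 steps:
  Yield 2, then current += 2
  Yield 4, then current += 2
  Yield 6, then current += 2
Therefore output = [2, 4, 6].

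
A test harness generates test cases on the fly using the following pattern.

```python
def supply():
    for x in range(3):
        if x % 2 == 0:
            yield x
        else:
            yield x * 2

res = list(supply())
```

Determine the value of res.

Step 1: For each x in range(3), yield x if even, else x*2:
  x=0 (even): yield 0
  x=1 (odd): yield 1*2 = 2
  x=2 (even): yield 2
Therefore res = [0, 2, 2].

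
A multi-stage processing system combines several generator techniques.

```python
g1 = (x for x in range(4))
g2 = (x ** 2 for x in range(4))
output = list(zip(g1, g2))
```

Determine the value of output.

Step 1: g1 produces [0, 1, 2, 3].
Step 2: g2 produces [0, 1, 4, 9].
Step 3: zip pairs them: [(0, 0), (1, 1), (2, 4), (3, 9)].
Therefore output = [(0, 0), (1, 1), (2, 4), (3, 9)].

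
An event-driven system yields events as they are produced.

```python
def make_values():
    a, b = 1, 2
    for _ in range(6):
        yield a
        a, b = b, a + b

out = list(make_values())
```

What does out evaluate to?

Step 1: Fibonacci-like sequence starting with a=1, b=2:
  Iteration 1: yield a=1, then a,b = 2,3
  Iteration 2: yield a=2, then a,b = 3,5
  Iteration 3: yield a=3, then a,b = 5,8
  Iteration 4: yield a=5, then a,b = 8,13
  Iteration 5: yield a=8, then a,b = 13,21
  Iteration 6: yield a=13, then a,b = 21,34
Therefore out = [1, 2, 3, 5, 8, 13].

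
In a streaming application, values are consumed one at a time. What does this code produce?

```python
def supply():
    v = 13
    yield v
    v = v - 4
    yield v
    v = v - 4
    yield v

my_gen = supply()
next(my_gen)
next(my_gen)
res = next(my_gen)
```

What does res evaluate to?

Step 1: Trace through generator execution:
  Yield 1: v starts at 13, yield 13
  Yield 2: v = 13 - 4 = 9, yield 9
  Yield 3: v = 9 - 4 = 5, yield 5
Step 2: First next() gets 13, second next() gets the second value, third next() yields 5.
Therefore res = 5.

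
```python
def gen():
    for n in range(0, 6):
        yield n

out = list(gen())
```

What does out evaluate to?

Step 1: The generator yields each value from range(0, 6).
Step 2: list() consumes all yields: [0, 1, 2, 3, 4, 5].
Therefore out = [0, 1, 2, 3, 4, 5].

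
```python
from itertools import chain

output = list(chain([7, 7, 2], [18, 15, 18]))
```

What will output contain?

Step 1: chain() concatenates iterables: [7, 7, 2] + [18, 15, 18].
Therefore output = [7, 7, 2, 18, 15, 18].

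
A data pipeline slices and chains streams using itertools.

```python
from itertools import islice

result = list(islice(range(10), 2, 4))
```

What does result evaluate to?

Step 1: islice(range(10), 2, 4) takes elements at indices [2, 4).
Step 2: Elements: [2, 3].
Therefore result = [2, 3].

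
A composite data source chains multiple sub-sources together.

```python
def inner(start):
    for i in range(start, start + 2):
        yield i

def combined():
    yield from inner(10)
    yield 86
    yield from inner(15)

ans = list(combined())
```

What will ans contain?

Step 1: combined() delegates to inner(10):
  yield 10
  yield 11
Step 2: yield 86
Step 3: Delegates to inner(15):
  yield 15
  yield 16
Therefore ans = [10, 11, 86, 15, 16].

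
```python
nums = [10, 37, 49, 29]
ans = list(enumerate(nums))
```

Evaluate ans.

Step 1: enumerate pairs each element with its index:
  (0, 10)
  (1, 37)
  (2, 49)
  (3, 29)
Therefore ans = [(0, 10), (1, 37), (2, 49), (3, 29)].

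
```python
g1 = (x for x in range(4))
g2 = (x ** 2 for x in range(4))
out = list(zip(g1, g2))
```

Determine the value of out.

Step 1: g1 produces [0, 1, 2, 3].
Step 2: g2 produces [0, 1, 4, 9].
Step 3: zip pairs them: [(0, 0), (1, 1), (2, 4), (3, 9)].
Therefore out = [(0, 0), (1, 1), (2, 4), (3, 9)].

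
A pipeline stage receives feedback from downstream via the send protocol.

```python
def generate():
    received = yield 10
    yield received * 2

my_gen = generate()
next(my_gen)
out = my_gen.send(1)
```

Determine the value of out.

Step 1: next(my_gen) advances to first yield, producing 10.
Step 2: send(1) resumes, received = 1.
Step 3: yield received * 2 = 1 * 2 = 2.
Therefore out = 2.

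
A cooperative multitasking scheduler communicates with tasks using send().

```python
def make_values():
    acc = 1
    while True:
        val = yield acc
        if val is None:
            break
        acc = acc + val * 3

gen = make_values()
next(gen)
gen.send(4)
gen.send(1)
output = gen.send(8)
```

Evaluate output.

Step 1: next() -> yield acc=1.
Step 2: send(4) -> val=4, acc = 1 + 4*3 = 13, yield 13.
Step 3: send(1) -> val=1, acc = 13 + 1*3 = 16, yield 16.
Step 4: send(8) -> val=8, acc = 16 + 8*3 = 40, yield 40.
Therefore output = 40.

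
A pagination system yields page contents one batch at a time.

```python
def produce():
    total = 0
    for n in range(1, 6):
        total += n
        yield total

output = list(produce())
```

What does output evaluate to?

Step 1: Generator accumulates running sum:
  n=1: total = 1, yield 1
  n=2: total = 3, yield 3
  n=3: total = 6, yield 6
  n=4: total = 10, yield 10
  n=5: total = 15, yield 15
Therefore output = [1, 3, 6, 10, 15].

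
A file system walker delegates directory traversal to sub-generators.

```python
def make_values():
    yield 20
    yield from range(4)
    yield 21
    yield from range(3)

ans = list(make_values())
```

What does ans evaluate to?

Step 1: Trace yields in order:
  yield 20
  yield 0
  yield 1
  yield 2
  yield 3
  yield 21
  yield 0
  yield 1
  yield 2
Therefore ans = [20, 0, 1, 2, 3, 21, 0, 1, 2].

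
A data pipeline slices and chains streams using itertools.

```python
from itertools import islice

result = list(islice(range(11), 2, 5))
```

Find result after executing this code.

Step 1: islice(range(11), 2, 5) takes elements at indices [2, 5).
Step 2: Elements: [2, 3, 4].
Therefore result = [2, 3, 4].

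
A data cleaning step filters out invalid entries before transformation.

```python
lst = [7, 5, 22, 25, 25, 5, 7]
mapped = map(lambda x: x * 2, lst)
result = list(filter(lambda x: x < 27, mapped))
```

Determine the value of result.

Step 1: Map x * 2:
  7 -> 14
  5 -> 10
  22 -> 44
  25 -> 50
  25 -> 50
  5 -> 10
  7 -> 14
Step 2: Filter for < 27:
  14: kept
  10: kept
  44: removed
  50: removed
  50: removed
  10: kept
  14: kept
Therefore result = [14, 10, 10, 14].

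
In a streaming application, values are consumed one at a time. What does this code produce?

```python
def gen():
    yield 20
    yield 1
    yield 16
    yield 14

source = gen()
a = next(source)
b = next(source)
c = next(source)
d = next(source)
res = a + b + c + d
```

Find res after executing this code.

Step 1: Create generator and consume all values:
  a = next(source) = 20
  b = next(source) = 1
  c = next(source) = 16
  d = next(source) = 14
Step 2: res = 20 + 1 + 16 + 14 = 51.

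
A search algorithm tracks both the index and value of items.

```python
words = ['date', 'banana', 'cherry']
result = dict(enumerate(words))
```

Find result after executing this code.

Step 1: enumerate pairs indices with words:
  0 -> 'date'
  1 -> 'banana'
  2 -> 'cherry'
Therefore result = {0: 'date', 1: 'banana', 2: 'cherry'}.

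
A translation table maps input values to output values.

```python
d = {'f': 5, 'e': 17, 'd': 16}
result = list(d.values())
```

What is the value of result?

Step 1: d.values() returns the dictionary values in insertion order.
Therefore result = [5, 17, 16].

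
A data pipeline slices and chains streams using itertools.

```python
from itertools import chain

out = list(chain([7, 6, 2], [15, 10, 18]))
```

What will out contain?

Step 1: chain() concatenates iterables: [7, 6, 2] + [15, 10, 18].
Therefore out = [7, 6, 2, 15, 10, 18].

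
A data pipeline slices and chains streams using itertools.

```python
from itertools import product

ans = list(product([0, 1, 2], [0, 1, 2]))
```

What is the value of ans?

Step 1: product([0, 1, 2], [0, 1, 2]) gives all pairs:
  (0, 0)
  (0, 1)
  (0, 2)
  (1, 0)
  (1, 1)
  (1, 2)
  (2, 0)
  (2, 1)
  (2, 2)
Therefore ans = [(0, 0), (0, 1), (0, 2), (1, 0), (1, 1), (1, 2), (2, 0), (2, 1), (2, 2)].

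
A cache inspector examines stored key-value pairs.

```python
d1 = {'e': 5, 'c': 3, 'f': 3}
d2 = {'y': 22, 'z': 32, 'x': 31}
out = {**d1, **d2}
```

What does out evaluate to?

Step 1: Merge d1 and d2 (d2 values override on key conflicts).
Step 2: d1 has keys ['e', 'c', 'f'], d2 has keys ['y', 'z', 'x'].
Therefore out = {'e': 5, 'c': 3, 'f': 3, 'y': 22, 'z': 32, 'x': 31}.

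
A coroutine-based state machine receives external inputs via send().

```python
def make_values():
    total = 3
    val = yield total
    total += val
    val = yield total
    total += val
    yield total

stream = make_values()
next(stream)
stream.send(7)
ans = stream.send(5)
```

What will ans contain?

Step 1: next() -> yield total=3.
Step 2: send(7) -> val=7, total = 3+7 = 10, yield 10.
Step 3: send(5) -> val=5, total = 10+5 = 15, yield 15.
Therefore ans = 15.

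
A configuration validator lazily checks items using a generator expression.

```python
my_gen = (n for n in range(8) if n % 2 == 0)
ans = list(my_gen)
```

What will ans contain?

Step 1: Filter range(8) keeping only even values:
  n=0: even, included
  n=1: odd, excluded
  n=2: even, included
  n=3: odd, excluded
  n=4: even, included
  n=5: odd, excluded
  n=6: even, included
  n=7: odd, excluded
Therefore ans = [0, 2, 4, 6].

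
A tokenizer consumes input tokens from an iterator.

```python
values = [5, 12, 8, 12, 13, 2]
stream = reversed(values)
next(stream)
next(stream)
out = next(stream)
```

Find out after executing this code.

Step 1: reversed([5, 12, 8, 12, 13, 2]) gives iterator: [2, 13, 12, 8, 12, 5].
Step 2: First next() = 2, second next() = 13.
Step 3: Third next() = 12.
Therefore out = 12.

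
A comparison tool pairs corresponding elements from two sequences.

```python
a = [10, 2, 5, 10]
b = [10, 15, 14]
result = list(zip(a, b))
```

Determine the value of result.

Step 1: zip stops at shortest (len(a)=4, len(b)=3):
  Index 0: (10, 10)
  Index 1: (2, 15)
  Index 2: (5, 14)
Step 2: Last element of a (10) has no pair, dropped.
Therefore result = [(10, 10), (2, 15), (5, 14)].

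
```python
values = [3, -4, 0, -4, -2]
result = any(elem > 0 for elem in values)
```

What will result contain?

Step 1: Check elem > 0 for each element in [3, -4, 0, -4, -2]:
  3 > 0: True
  -4 > 0: False
  0 > 0: False
  -4 > 0: False
  -2 > 0: False
Step 2: any() returns True.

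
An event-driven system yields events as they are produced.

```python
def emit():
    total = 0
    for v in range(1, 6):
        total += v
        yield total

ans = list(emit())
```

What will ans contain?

Step 1: Generator accumulates running sum:
  v=1: total = 1, yield 1
  v=2: total = 3, yield 3
  v=3: total = 6, yield 6
  v=4: total = 10, yield 10
  v=5: total = 15, yield 15
Therefore ans = [1, 3, 6, 10, 15].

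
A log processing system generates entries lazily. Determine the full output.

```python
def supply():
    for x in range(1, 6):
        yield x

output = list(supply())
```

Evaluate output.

Step 1: The generator yields each value from range(1, 6).
Step 2: list() consumes all yields: [1, 2, 3, 4, 5].
Therefore output = [1, 2, 3, 4, 5].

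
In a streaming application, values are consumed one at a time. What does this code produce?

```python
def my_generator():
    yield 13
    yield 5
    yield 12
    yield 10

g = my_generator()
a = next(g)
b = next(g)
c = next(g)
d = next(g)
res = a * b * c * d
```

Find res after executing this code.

Step 1: Create generator and consume all values:
  a = next(g) = 13
  b = next(g) = 5
  c = next(g) = 12
  d = next(g) = 10
Step 2: res = 13 * 5 * 12 * 10 = 7800.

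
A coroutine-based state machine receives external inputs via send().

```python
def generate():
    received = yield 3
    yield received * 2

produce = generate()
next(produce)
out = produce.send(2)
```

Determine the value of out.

Step 1: next(produce) advances to first yield, producing 3.
Step 2: send(2) resumes, received = 2.
Step 3: yield received * 2 = 2 * 2 = 4.
Therefore out = 4.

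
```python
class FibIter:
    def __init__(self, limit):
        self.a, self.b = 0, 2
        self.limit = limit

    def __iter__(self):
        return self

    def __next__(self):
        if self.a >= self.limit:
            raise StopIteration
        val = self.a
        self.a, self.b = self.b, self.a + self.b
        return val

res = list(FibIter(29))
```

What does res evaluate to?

Step 1: Fibonacci-like sequence (a=0, b=2) until >= 29:
  Yield 0, then a,b = 2,2
  Yield 2, then a,b = 2,4
  Yield 2, then a,b = 4,6
  Yield 4, then a,b = 6,10
  Yield 6, then a,b = 10,16
  Yield 10, then a,b = 16,26
  Yield 16, then a,b = 26,42
  Yield 26, then a,b = 42,68
Step 2: 42 >= 29, stop.
Therefore res = [0, 2, 2, 4, 6, 10, 16, 26].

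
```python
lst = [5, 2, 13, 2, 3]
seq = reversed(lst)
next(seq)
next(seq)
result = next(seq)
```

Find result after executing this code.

Step 1: reversed([5, 2, 13, 2, 3]) gives iterator: [3, 2, 13, 2, 5].
Step 2: First next() = 3, second next() = 2.
Step 3: Third next() = 13.
Therefore result = 13.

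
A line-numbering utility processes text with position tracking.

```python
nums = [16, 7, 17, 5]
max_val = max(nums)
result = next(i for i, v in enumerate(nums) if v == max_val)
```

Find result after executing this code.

Step 1: max([16, 7, 17, 5]) = 17.
Step 2: Find first index where value == 17:
  Index 0: 16 != 17
  Index 1: 7 != 17
  Index 2: 17 == 17, found!
Therefore result = 2.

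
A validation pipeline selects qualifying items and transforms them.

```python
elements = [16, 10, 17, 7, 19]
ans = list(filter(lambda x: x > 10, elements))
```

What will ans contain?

Step 1: Filter elements > 10:
  16: kept
  10: removed
  17: kept
  7: removed
  19: kept
Therefore ans = [16, 17, 19].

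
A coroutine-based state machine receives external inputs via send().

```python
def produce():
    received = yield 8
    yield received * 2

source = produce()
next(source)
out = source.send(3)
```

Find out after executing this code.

Step 1: next(source) advances to first yield, producing 8.
Step 2: send(3) resumes, received = 3.
Step 3: yield received * 2 = 3 * 2 = 6.
Therefore out = 6.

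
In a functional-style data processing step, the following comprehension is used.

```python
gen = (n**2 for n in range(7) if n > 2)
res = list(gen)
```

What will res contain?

Step 1: For range(7), keep n > 2, then square:
  n=0: 0 <= 2, excluded
  n=1: 1 <= 2, excluded
  n=2: 2 <= 2, excluded
  n=3: 3 > 2, yield 3**2 = 9
  n=4: 4 > 2, yield 4**2 = 16
  n=5: 5 > 2, yield 5**2 = 25
  n=6: 6 > 2, yield 6**2 = 36
Therefore res = [9, 16, 25, 36].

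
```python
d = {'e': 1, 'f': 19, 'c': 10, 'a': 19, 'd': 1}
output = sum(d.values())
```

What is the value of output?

Step 1: d.values() = [1, 19, 10, 19, 1].
Step 2: sum = 50.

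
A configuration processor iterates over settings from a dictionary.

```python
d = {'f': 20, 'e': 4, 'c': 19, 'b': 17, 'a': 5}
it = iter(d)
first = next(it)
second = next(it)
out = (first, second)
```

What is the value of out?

Step 1: iter(d) iterates over keys: ['f', 'e', 'c', 'b', 'a'].
Step 2: first = next(it) = 'f', second = next(it) = 'e'.
Therefore out = ('f', 'e').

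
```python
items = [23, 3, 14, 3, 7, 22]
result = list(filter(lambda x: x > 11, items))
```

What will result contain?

Step 1: Filter elements > 11:
  23: kept
  3: removed
  14: kept
  3: removed
  7: removed
  22: kept
Therefore result = [23, 14, 22].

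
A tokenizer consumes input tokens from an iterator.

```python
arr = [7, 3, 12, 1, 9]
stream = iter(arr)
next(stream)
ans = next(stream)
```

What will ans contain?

Step 1: Create iterator over [7, 3, 12, 1, 9].
Step 2: next() consumes 7.
Step 3: next() returns 3.
Therefore ans = 3.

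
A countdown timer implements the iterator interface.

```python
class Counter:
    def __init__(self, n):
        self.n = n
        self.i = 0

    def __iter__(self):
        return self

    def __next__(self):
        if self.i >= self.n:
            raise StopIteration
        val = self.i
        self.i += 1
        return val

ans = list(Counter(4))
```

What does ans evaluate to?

Step 1: Counter(4) creates an iterator counting 0 to 3.
Step 2: list() consumes all values: [0, 1, 2, 3].
Therefore ans = [0, 1, 2, 3].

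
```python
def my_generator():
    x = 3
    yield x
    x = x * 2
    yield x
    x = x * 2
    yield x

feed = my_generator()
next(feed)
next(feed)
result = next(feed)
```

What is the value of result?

Step 1: Trace through generator execution:
  Yield 1: x starts at 3, yield 3
  Yield 2: x = 3 * 2 = 6, yield 6
  Yield 3: x = 6 * 2 = 12, yield 12
Step 2: First next() gets 3, second next() gets the second value, third next() yields 12.
Therefore result = 12.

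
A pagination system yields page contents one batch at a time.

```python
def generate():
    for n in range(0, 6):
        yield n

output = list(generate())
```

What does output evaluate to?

Step 1: The generator yields each value from range(0, 6).
Step 2: list() consumes all yields: [0, 1, 2, 3, 4, 5].
Therefore output = [0, 1, 2, 3, 4, 5].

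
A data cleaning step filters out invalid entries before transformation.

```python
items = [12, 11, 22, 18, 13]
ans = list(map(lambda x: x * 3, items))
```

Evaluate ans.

Step 1: Apply lambda x: x * 3 to each element:
  12 -> 36
  11 -> 33
  22 -> 66
  18 -> 54
  13 -> 39
Therefore ans = [36, 33, 66, 54, 39].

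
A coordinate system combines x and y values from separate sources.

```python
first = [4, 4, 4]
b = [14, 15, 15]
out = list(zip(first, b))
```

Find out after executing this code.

Step 1: zip pairs elements at same index:
  Index 0: (4, 14)
  Index 1: (4, 15)
  Index 2: (4, 15)
Therefore out = [(4, 14), (4, 15), (4, 15)].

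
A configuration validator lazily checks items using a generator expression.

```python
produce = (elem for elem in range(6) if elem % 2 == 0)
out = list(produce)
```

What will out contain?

Step 1: Filter range(6) keeping only even values:
  elem=0: even, included
  elem=1: odd, excluded
  elem=2: even, included
  elem=3: odd, excluded
  elem=4: even, included
  elem=5: odd, excluded
Therefore out = [0, 2, 4].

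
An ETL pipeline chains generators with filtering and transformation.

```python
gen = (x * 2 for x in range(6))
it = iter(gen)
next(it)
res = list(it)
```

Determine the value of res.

Step 1: Generator produces [0, 2, 4, 6, 8, 10].
Step 2: next(it) consumes first element (0).
Step 3: list(it) collects remaining: [2, 4, 6, 8, 10].
Therefore res = [2, 4, 6, 8, 10].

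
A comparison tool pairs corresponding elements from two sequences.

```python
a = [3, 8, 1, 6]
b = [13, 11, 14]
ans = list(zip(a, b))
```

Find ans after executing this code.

Step 1: zip stops at shortest (len(a)=4, len(b)=3):
  Index 0: (3, 13)
  Index 1: (8, 11)
  Index 2: (1, 14)
Step 2: Last element of a (6) has no pair, dropped.
Therefore ans = [(3, 13), (8, 11), (1, 14)].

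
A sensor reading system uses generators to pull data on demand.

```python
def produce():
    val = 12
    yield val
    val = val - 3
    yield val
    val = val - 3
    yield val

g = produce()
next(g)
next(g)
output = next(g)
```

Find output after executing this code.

Step 1: Trace through generator execution:
  Yield 1: val starts at 12, yield 12
  Yield 2: val = 12 - 3 = 9, yield 9
  Yield 3: val = 9 - 3 = 6, yield 6
Step 2: First next() gets 12, second next() gets the second value, third next() yields 6.
Therefore output = 6.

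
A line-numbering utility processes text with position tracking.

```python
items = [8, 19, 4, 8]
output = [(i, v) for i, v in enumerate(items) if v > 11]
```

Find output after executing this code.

Step 1: Filter enumerate([8, 19, 4, 8]) keeping v > 11:
  (0, 8): 8 <= 11, excluded
  (1, 19): 19 > 11, included
  (2, 4): 4 <= 11, excluded
  (3, 8): 8 <= 11, excluded
Therefore output = [(1, 19)].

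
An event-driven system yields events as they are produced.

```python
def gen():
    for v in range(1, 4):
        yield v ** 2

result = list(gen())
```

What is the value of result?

Step 1: For each v in range(1, 4), yield v**2:
  v=1: yield 1**2 = 1
  v=2: yield 2**2 = 4
  v=3: yield 3**2 = 9
Therefore result = [1, 4, 9].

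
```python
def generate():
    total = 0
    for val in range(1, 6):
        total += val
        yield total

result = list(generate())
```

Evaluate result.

Step 1: Generator accumulates running sum:
  val=1: total = 1, yield 1
  val=2: total = 3, yield 3
  val=3: total = 6, yield 6
  val=4: total = 10, yield 10
  val=5: total = 15, yield 15
Therefore result = [1, 3, 6, 10, 15].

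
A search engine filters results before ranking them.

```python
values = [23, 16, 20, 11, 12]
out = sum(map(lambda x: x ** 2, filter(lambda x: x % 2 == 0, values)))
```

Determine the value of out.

Step 1: Filter even numbers from [23, 16, 20, 11, 12]: [16, 20, 12]
Step 2: Square each: [256, 400, 144]
Step 3: Sum = 800.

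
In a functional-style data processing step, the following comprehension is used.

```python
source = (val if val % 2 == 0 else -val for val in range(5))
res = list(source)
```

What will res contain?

Step 1: For each val in range(5), yield val if even, else -val:
  val=0: even, yield 0
  val=1: odd, yield -1
  val=2: even, yield 2
  val=3: odd, yield -3
  val=4: even, yield 4
Therefore res = [0, -1, 2, -3, 4].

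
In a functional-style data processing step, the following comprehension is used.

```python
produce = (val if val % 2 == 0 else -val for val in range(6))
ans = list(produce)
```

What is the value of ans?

Step 1: For each val in range(6), yield val if even, else -val:
  val=0: even, yield 0
  val=1: odd, yield -1
  val=2: even, yield 2
  val=3: odd, yield -3
  val=4: even, yield 4
  val=5: odd, yield -5
Therefore ans = [0, -1, 2, -3, 4, -5].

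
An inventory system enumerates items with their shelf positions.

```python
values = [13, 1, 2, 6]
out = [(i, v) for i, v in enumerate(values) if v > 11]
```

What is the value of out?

Step 1: Filter enumerate([13, 1, 2, 6]) keeping v > 11:
  (0, 13): 13 > 11, included
  (1, 1): 1 <= 11, excluded
  (2, 2): 2 <= 11, excluded
  (3, 6): 6 <= 11, excluded
Therefore out = [(0, 13)].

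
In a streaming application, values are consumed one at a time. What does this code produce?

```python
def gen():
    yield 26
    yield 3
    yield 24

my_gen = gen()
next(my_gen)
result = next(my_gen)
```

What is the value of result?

Step 1: gen() creates a generator.
Step 2: next(my_gen) yields 26 (consumed and discarded).
Step 3: next(my_gen) yields 3, assigned to result.
Therefore result = 3.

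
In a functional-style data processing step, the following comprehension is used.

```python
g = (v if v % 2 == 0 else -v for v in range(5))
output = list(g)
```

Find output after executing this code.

Step 1: For each v in range(5), yield v if even, else -v:
  v=0: even, yield 0
  v=1: odd, yield -1
  v=2: even, yield 2
  v=3: odd, yield -3
  v=4: even, yield 4
Therefore output = [0, -1, 2, -3, 4].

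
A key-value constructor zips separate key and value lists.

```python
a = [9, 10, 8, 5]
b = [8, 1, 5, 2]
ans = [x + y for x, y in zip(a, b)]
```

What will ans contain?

Step 1: Add corresponding elements:
  9 + 8 = 17
  10 + 1 = 11
  8 + 5 = 13
  5 + 2 = 7
Therefore ans = [17, 11, 13, 7].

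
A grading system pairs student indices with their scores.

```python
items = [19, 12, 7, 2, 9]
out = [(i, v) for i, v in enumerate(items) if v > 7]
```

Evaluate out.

Step 1: Filter enumerate([19, 12, 7, 2, 9]) keeping v > 7:
  (0, 19): 19 > 7, included
  (1, 12): 12 > 7, included
  (2, 7): 7 <= 7, excluded
  (3, 2): 2 <= 7, excluded
  (4, 9): 9 > 7, included
Therefore out = [(0, 19), (1, 12), (4, 9)].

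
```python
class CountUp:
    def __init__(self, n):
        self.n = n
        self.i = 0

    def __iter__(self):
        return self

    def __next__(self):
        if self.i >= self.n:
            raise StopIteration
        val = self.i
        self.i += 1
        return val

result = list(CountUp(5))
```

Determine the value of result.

Step 1: CountUp(5) creates an iterator counting 0 to 4.
Step 2: list() consumes all values: [0, 1, 2, 3, 4].
Therefore result = [0, 1, 2, 3, 4].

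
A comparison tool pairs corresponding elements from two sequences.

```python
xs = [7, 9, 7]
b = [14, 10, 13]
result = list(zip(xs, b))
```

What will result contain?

Step 1: zip pairs elements at same index:
  Index 0: (7, 14)
  Index 1: (9, 10)
  Index 2: (7, 13)
Therefore result = [(7, 14), (9, 10), (7, 13)].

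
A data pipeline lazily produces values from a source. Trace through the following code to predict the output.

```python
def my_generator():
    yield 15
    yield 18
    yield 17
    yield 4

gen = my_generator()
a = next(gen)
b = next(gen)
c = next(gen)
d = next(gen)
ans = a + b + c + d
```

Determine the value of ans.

Step 1: Create generator and consume all values:
  a = next(gen) = 15
  b = next(gen) = 18
  c = next(gen) = 17
  d = next(gen) = 4
Step 2: ans = 15 + 18 + 17 + 4 = 54.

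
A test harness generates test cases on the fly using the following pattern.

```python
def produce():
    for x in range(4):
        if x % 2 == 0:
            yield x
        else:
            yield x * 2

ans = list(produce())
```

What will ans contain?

Step 1: For each x in range(4), yield x if even, else x*2:
  x=0 (even): yield 0
  x=1 (odd): yield 1*2 = 2
  x=2 (even): yield 2
  x=3 (odd): yield 3*2 = 6
Therefore ans = [0, 2, 2, 6].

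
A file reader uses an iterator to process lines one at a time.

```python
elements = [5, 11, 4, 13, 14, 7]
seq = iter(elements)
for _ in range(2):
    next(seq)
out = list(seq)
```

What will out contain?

Step 1: Create iterator over [5, 11, 4, 13, 14, 7].
Step 2: Advance 2 positions (consuming [5, 11]).
Step 3: list() collects remaining elements: [4, 13, 14, 7].
Therefore out = [4, 13, 14, 7].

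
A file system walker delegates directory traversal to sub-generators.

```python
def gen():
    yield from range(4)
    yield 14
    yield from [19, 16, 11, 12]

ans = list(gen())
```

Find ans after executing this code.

Step 1: Trace yields in order:
  yield 0
  yield 1
  yield 2
  yield 3
  yield 14
  yield 19
  yield 16
  yield 11
  yield 12
Therefore ans = [0, 1, 2, 3, 14, 19, 16, 11, 12].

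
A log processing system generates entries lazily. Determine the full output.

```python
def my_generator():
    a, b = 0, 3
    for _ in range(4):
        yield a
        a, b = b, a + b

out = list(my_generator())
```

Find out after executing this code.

Step 1: Fibonacci-like sequence starting with a=0, b=3:
  Iteration 1: yield a=0, then a,b = 3,3
  Iteration 2: yield a=3, then a,b = 3,6
  Iteration 3: yield a=3, then a,b = 6,9
  Iteration 4: yield a=6, then a,b = 9,15
Therefore out = [0, 3, 3, 6].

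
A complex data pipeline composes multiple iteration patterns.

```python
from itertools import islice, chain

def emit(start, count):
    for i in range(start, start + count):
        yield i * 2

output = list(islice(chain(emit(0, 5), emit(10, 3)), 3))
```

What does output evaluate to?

Step 1: emit(0, 5) yields [0, 2, 4, 6, 8].
Step 2: emit(10, 3) yields [20, 22, 24].
Step 3: chain concatenates: [0, 2, 4, 6, 8, 20, 22, 24].
Step 4: islice takes first 3: [0, 2, 4].
Therefore output = [0, 2, 4].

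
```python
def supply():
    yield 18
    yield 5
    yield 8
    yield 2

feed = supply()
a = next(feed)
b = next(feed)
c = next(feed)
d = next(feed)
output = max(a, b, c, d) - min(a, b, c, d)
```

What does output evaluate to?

Step 1: Create generator and consume all values:
  a = next(feed) = 18
  b = next(feed) = 5
  c = next(feed) = 8
  d = next(feed) = 2
Step 2: max = 18, min = 2, output = 18 - 2 = 16.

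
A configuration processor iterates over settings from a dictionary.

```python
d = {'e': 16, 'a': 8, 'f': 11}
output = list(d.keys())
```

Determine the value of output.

Step 1: d.keys() returns the dictionary keys in insertion order.
Therefore output = ['e', 'a', 'f'].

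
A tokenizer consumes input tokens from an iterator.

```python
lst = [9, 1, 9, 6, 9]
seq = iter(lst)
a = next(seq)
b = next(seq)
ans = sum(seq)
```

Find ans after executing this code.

Step 1: Create iterator over [9, 1, 9, 6, 9].
Step 2: a = next() = 9, b = next() = 1.
Step 3: sum() of remaining [9, 6, 9] = 24.
Therefore ans = 24.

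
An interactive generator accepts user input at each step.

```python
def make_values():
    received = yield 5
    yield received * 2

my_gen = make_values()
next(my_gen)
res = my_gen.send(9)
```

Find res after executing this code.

Step 1: next(my_gen) advances to first yield, producing 5.
Step 2: send(9) resumes, received = 9.
Step 3: yield received * 2 = 9 * 2 = 18.
Therefore res = 18.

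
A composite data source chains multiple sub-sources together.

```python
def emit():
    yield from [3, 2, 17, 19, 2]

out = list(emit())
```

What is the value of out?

Step 1: yield from delegates to the iterable, yielding each element.
Step 2: Collected values: [3, 2, 17, 19, 2].
Therefore out = [3, 2, 17, 19, 2].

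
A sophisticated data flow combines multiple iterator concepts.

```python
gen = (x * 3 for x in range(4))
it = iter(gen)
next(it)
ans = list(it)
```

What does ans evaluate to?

Step 1: Generator produces [0, 3, 6, 9].
Step 2: next(it) consumes first element (0).
Step 3: list(it) collects remaining: [3, 6, 9].
Therefore ans = [3, 6, 9].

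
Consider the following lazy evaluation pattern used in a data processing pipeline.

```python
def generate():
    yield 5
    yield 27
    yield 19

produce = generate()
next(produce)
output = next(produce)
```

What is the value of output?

Step 1: generate() creates a generator.
Step 2: next(produce) yields 5 (consumed and discarded).
Step 3: next(produce) yields 27, assigned to output.
Therefore output = 27.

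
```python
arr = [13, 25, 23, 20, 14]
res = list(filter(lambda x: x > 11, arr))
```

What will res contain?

Step 1: Filter elements > 11:
  13: kept
  25: kept
  23: kept
  20: kept
  14: kept
Therefore res = [13, 25, 23, 20, 14].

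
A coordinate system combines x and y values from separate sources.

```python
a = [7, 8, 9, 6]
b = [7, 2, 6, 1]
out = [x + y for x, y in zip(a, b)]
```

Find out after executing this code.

Step 1: Add corresponding elements:
  7 + 7 = 14
  8 + 2 = 10
  9 + 6 = 15
  6 + 1 = 7
Therefore out = [14, 10, 15, 7].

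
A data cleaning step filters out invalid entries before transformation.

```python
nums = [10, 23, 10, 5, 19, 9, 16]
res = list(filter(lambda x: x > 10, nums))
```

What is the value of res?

Step 1: Filter elements > 10:
  10: removed
  23: kept
  10: removed
  5: removed
  19: kept
  9: removed
  16: kept
Therefore res = [23, 19, 16].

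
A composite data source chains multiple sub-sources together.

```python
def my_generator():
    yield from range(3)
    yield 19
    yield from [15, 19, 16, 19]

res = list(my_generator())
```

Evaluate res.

Step 1: Trace yields in order:
  yield 0
  yield 1
  yield 2
  yield 19
  yield 15
  yield 19
  yield 16
  yield 19
Therefore res = [0, 1, 2, 19, 15, 19, 16, 19].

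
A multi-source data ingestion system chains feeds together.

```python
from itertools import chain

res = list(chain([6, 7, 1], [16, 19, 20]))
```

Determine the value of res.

Step 1: chain() concatenates iterables: [6, 7, 1] + [16, 19, 20].
Therefore res = [6, 7, 1, 16, 19, 20].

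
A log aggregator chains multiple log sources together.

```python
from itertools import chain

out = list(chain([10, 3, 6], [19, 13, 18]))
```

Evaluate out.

Step 1: chain() concatenates iterables: [10, 3, 6] + [19, 13, 18].
Therefore out = [10, 3, 6, 19, 13, 18].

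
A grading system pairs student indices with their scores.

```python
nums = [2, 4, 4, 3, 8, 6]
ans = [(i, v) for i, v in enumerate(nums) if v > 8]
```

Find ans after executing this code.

Step 1: Filter enumerate([2, 4, 4, 3, 8, 6]) keeping v > 8:
  (0, 2): 2 <= 8, excluded
  (1, 4): 4 <= 8, excluded
  (2, 4): 4 <= 8, excluded
  (3, 3): 3 <= 8, excluded
  (4, 8): 8 <= 8, excluded
  (5, 6): 6 <= 8, excluded
Therefore ans = [].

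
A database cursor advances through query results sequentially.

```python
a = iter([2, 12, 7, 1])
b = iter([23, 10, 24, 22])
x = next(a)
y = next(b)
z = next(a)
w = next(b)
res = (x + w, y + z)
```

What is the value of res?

Step 1: a iterates [2, 12, 7, 1], b iterates [23, 10, 24, 22].
Step 2: x = next(a) = 2, y = next(b) = 23.
Step 3: z = next(a) = 12, w = next(b) = 10.
Step 4: res = (2 + 10, 23 + 12) = (12, 35).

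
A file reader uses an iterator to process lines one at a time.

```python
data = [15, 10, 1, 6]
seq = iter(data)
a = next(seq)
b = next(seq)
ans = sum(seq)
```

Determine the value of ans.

Step 1: Create iterator over [15, 10, 1, 6].
Step 2: a = next() = 15, b = next() = 10.
Step 3: sum() of remaining [1, 6] = 7.
Therefore ans = 7.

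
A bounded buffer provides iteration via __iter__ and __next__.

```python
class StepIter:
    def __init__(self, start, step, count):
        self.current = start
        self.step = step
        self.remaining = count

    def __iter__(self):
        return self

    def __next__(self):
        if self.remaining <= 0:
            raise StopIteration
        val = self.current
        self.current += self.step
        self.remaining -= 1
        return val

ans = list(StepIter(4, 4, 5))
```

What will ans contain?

Step 1: StepIter starts at 4, increments by 4, for 5 steps:
  Yield 4, then current += 4
  Yield 8, then current += 4
  Yield 12, then current += 4
  Yield 16, then current += 4
  Yield 20, then current += 4
Therefore ans = [4, 8, 12, 16, 20].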